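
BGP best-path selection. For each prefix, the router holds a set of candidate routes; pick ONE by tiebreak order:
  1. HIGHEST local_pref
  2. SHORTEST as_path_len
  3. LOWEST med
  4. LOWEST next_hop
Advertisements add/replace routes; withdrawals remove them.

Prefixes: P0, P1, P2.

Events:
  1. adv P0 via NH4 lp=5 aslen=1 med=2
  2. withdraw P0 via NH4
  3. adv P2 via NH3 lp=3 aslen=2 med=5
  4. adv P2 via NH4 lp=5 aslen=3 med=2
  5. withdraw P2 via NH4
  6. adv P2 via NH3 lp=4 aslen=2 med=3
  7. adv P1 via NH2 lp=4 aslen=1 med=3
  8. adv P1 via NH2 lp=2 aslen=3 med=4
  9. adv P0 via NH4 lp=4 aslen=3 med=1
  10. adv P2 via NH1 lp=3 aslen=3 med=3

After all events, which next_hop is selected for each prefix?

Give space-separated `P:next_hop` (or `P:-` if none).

Op 1: best P0=NH4 P1=- P2=-
Op 2: best P0=- P1=- P2=-
Op 3: best P0=- P1=- P2=NH3
Op 4: best P0=- P1=- P2=NH4
Op 5: best P0=- P1=- P2=NH3
Op 6: best P0=- P1=- P2=NH3
Op 7: best P0=- P1=NH2 P2=NH3
Op 8: best P0=- P1=NH2 P2=NH3
Op 9: best P0=NH4 P1=NH2 P2=NH3
Op 10: best P0=NH4 P1=NH2 P2=NH3

Answer: P0:NH4 P1:NH2 P2:NH3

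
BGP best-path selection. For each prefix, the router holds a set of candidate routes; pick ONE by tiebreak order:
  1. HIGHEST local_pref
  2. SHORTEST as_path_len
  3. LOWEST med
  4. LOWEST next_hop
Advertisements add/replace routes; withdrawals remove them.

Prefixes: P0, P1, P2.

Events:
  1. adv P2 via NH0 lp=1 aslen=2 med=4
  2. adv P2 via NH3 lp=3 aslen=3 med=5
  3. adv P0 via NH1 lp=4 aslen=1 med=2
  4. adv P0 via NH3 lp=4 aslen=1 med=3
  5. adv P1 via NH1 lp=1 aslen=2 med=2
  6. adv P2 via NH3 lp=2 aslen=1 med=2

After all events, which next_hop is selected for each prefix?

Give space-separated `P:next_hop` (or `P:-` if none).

Answer: P0:NH1 P1:NH1 P2:NH3

Derivation:
Op 1: best P0=- P1=- P2=NH0
Op 2: best P0=- P1=- P2=NH3
Op 3: best P0=NH1 P1=- P2=NH3
Op 4: best P0=NH1 P1=- P2=NH3
Op 5: best P0=NH1 P1=NH1 P2=NH3
Op 6: best P0=NH1 P1=NH1 P2=NH3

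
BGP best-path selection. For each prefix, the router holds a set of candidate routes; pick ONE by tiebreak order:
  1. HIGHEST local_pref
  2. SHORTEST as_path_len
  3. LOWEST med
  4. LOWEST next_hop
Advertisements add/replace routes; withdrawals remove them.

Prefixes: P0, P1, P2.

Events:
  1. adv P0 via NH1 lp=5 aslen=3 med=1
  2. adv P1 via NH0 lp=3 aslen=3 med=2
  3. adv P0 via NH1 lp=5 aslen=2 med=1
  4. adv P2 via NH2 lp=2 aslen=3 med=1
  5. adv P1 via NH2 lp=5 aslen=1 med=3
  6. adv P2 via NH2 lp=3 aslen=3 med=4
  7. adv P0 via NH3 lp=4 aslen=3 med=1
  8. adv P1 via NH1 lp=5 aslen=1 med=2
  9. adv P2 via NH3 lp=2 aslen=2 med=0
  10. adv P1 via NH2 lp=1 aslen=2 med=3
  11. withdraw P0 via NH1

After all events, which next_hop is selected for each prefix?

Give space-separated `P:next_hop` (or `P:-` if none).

Answer: P0:NH3 P1:NH1 P2:NH2

Derivation:
Op 1: best P0=NH1 P1=- P2=-
Op 2: best P0=NH1 P1=NH0 P2=-
Op 3: best P0=NH1 P1=NH0 P2=-
Op 4: best P0=NH1 P1=NH0 P2=NH2
Op 5: best P0=NH1 P1=NH2 P2=NH2
Op 6: best P0=NH1 P1=NH2 P2=NH2
Op 7: best P0=NH1 P1=NH2 P2=NH2
Op 8: best P0=NH1 P1=NH1 P2=NH2
Op 9: best P0=NH1 P1=NH1 P2=NH2
Op 10: best P0=NH1 P1=NH1 P2=NH2
Op 11: best P0=NH3 P1=NH1 P2=NH2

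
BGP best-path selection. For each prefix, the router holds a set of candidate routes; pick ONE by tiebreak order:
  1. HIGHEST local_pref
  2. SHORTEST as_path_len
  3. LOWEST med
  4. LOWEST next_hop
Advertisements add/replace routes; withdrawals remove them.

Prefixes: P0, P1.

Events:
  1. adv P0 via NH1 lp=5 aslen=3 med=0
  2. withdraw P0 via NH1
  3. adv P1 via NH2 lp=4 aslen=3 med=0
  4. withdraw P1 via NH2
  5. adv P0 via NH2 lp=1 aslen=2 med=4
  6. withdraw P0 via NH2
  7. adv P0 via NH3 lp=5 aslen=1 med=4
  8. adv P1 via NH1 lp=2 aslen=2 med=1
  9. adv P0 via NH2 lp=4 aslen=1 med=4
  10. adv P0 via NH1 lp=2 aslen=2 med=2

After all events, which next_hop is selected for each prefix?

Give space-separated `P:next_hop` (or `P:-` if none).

Op 1: best P0=NH1 P1=-
Op 2: best P0=- P1=-
Op 3: best P0=- P1=NH2
Op 4: best P0=- P1=-
Op 5: best P0=NH2 P1=-
Op 6: best P0=- P1=-
Op 7: best P0=NH3 P1=-
Op 8: best P0=NH3 P1=NH1
Op 9: best P0=NH3 P1=NH1
Op 10: best P0=NH3 P1=NH1

Answer: P0:NH3 P1:NH1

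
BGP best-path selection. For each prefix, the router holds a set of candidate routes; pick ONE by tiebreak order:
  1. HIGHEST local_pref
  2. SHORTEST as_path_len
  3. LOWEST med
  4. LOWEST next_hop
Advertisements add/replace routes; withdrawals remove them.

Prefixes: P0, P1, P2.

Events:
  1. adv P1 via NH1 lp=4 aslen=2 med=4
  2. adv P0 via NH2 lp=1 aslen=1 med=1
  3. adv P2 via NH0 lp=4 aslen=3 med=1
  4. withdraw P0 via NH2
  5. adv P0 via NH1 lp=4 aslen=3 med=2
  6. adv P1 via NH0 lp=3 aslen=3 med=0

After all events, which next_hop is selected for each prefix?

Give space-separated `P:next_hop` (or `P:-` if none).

Op 1: best P0=- P1=NH1 P2=-
Op 2: best P0=NH2 P1=NH1 P2=-
Op 3: best P0=NH2 P1=NH1 P2=NH0
Op 4: best P0=- P1=NH1 P2=NH0
Op 5: best P0=NH1 P1=NH1 P2=NH0
Op 6: best P0=NH1 P1=NH1 P2=NH0

Answer: P0:NH1 P1:NH1 P2:NH0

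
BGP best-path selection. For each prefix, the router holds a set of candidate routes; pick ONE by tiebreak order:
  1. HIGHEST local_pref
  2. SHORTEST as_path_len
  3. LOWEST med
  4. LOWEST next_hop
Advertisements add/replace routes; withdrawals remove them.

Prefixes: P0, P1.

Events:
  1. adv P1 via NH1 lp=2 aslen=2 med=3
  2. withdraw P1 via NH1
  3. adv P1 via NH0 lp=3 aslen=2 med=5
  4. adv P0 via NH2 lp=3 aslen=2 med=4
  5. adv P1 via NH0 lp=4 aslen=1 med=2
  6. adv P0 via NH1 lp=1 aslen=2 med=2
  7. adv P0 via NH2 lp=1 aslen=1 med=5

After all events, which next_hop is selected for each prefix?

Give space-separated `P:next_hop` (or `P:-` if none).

Answer: P0:NH2 P1:NH0

Derivation:
Op 1: best P0=- P1=NH1
Op 2: best P0=- P1=-
Op 3: best P0=- P1=NH0
Op 4: best P0=NH2 P1=NH0
Op 5: best P0=NH2 P1=NH0
Op 6: best P0=NH2 P1=NH0
Op 7: best P0=NH2 P1=NH0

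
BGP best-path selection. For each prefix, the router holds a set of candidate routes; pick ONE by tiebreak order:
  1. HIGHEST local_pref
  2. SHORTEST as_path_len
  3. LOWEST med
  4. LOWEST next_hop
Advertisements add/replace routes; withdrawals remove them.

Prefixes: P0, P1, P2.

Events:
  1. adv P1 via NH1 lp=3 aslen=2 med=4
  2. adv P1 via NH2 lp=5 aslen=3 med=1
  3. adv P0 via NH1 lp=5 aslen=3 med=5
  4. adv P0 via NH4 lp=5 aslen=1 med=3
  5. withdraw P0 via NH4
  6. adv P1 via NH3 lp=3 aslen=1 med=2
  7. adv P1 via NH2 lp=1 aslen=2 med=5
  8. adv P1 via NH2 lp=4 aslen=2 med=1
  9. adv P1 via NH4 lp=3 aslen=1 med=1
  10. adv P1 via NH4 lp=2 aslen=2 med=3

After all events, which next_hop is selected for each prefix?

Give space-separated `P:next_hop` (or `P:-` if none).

Answer: P0:NH1 P1:NH2 P2:-

Derivation:
Op 1: best P0=- P1=NH1 P2=-
Op 2: best P0=- P1=NH2 P2=-
Op 3: best P0=NH1 P1=NH2 P2=-
Op 4: best P0=NH4 P1=NH2 P2=-
Op 5: best P0=NH1 P1=NH2 P2=-
Op 6: best P0=NH1 P1=NH2 P2=-
Op 7: best P0=NH1 P1=NH3 P2=-
Op 8: best P0=NH1 P1=NH2 P2=-
Op 9: best P0=NH1 P1=NH2 P2=-
Op 10: best P0=NH1 P1=NH2 P2=-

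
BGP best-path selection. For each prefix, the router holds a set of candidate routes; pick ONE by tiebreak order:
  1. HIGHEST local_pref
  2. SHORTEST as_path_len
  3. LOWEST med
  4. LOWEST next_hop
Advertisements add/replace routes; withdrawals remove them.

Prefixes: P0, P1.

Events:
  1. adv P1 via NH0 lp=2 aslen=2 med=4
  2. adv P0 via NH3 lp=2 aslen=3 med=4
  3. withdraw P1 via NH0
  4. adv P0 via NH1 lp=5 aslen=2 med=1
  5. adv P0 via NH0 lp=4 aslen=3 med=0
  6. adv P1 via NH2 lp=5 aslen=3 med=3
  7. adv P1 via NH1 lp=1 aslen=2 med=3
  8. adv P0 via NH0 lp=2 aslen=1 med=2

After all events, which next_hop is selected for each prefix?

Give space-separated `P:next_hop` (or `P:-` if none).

Answer: P0:NH1 P1:NH2

Derivation:
Op 1: best P0=- P1=NH0
Op 2: best P0=NH3 P1=NH0
Op 3: best P0=NH3 P1=-
Op 4: best P0=NH1 P1=-
Op 5: best P0=NH1 P1=-
Op 6: best P0=NH1 P1=NH2
Op 7: best P0=NH1 P1=NH2
Op 8: best P0=NH1 P1=NH2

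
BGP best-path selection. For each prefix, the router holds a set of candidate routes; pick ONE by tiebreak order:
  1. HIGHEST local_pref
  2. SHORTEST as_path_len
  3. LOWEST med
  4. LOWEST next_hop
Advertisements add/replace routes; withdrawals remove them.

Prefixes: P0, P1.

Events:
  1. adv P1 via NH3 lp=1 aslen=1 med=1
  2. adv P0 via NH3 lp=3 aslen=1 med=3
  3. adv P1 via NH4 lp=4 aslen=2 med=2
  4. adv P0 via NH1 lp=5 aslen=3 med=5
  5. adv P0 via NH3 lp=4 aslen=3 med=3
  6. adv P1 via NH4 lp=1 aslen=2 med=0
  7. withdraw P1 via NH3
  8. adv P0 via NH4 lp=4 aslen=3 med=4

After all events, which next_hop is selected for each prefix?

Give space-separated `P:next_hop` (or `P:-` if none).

Op 1: best P0=- P1=NH3
Op 2: best P0=NH3 P1=NH3
Op 3: best P0=NH3 P1=NH4
Op 4: best P0=NH1 P1=NH4
Op 5: best P0=NH1 P1=NH4
Op 6: best P0=NH1 P1=NH3
Op 7: best P0=NH1 P1=NH4
Op 8: best P0=NH1 P1=NH4

Answer: P0:NH1 P1:NH4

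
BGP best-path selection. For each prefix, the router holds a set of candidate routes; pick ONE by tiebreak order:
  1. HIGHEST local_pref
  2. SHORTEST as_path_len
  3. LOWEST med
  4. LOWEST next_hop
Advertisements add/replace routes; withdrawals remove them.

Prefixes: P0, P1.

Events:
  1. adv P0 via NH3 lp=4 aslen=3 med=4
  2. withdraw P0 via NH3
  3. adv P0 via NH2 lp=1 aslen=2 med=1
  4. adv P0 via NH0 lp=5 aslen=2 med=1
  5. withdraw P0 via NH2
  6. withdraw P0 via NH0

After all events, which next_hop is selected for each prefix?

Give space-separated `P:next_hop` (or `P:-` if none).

Op 1: best P0=NH3 P1=-
Op 2: best P0=- P1=-
Op 3: best P0=NH2 P1=-
Op 4: best P0=NH0 P1=-
Op 5: best P0=NH0 P1=-
Op 6: best P0=- P1=-

Answer: P0:- P1:-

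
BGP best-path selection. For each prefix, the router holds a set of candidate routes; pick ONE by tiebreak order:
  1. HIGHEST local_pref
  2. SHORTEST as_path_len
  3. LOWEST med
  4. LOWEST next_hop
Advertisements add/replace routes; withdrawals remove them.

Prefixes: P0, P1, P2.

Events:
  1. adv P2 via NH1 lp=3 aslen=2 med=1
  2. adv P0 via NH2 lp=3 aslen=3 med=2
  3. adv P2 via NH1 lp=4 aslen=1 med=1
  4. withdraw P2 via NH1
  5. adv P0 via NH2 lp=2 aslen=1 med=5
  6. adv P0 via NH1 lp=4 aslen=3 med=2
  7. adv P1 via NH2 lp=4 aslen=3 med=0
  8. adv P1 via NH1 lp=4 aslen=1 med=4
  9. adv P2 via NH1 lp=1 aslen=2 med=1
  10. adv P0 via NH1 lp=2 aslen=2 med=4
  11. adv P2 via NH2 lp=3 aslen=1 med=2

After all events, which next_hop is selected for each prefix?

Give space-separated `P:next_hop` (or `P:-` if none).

Answer: P0:NH2 P1:NH1 P2:NH2

Derivation:
Op 1: best P0=- P1=- P2=NH1
Op 2: best P0=NH2 P1=- P2=NH1
Op 3: best P0=NH2 P1=- P2=NH1
Op 4: best P0=NH2 P1=- P2=-
Op 5: best P0=NH2 P1=- P2=-
Op 6: best P0=NH1 P1=- P2=-
Op 7: best P0=NH1 P1=NH2 P2=-
Op 8: best P0=NH1 P1=NH1 P2=-
Op 9: best P0=NH1 P1=NH1 P2=NH1
Op 10: best P0=NH2 P1=NH1 P2=NH1
Op 11: best P0=NH2 P1=NH1 P2=NH2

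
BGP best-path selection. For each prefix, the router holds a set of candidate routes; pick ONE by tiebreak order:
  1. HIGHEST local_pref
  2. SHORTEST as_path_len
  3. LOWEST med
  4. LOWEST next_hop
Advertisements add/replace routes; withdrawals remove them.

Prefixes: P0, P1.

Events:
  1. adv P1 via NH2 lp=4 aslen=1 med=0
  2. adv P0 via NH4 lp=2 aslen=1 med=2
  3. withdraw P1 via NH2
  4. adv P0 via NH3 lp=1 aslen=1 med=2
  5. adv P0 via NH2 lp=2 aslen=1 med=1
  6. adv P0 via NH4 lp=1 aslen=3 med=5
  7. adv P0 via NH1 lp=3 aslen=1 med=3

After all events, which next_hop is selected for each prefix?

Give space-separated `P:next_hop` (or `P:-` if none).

Answer: P0:NH1 P1:-

Derivation:
Op 1: best P0=- P1=NH2
Op 2: best P0=NH4 P1=NH2
Op 3: best P0=NH4 P1=-
Op 4: best P0=NH4 P1=-
Op 5: best P0=NH2 P1=-
Op 6: best P0=NH2 P1=-
Op 7: best P0=NH1 P1=-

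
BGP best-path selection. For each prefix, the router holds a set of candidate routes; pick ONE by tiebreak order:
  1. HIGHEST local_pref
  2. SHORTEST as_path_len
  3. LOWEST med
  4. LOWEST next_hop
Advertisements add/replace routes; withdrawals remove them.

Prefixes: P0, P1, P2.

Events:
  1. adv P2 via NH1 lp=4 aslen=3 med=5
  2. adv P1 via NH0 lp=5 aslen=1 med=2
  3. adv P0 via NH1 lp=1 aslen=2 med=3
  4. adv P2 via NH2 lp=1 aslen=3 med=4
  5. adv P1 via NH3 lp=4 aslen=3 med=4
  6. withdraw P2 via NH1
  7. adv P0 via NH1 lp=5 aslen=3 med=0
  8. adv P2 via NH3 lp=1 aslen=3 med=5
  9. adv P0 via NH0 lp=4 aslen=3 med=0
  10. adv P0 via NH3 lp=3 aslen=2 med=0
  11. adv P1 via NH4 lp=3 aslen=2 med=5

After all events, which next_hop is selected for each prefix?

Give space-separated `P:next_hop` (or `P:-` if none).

Answer: P0:NH1 P1:NH0 P2:NH2

Derivation:
Op 1: best P0=- P1=- P2=NH1
Op 2: best P0=- P1=NH0 P2=NH1
Op 3: best P0=NH1 P1=NH0 P2=NH1
Op 4: best P0=NH1 P1=NH0 P2=NH1
Op 5: best P0=NH1 P1=NH0 P2=NH1
Op 6: best P0=NH1 P1=NH0 P2=NH2
Op 7: best P0=NH1 P1=NH0 P2=NH2
Op 8: best P0=NH1 P1=NH0 P2=NH2
Op 9: best P0=NH1 P1=NH0 P2=NH2
Op 10: best P0=NH1 P1=NH0 P2=NH2
Op 11: best P0=NH1 P1=NH0 P2=NH2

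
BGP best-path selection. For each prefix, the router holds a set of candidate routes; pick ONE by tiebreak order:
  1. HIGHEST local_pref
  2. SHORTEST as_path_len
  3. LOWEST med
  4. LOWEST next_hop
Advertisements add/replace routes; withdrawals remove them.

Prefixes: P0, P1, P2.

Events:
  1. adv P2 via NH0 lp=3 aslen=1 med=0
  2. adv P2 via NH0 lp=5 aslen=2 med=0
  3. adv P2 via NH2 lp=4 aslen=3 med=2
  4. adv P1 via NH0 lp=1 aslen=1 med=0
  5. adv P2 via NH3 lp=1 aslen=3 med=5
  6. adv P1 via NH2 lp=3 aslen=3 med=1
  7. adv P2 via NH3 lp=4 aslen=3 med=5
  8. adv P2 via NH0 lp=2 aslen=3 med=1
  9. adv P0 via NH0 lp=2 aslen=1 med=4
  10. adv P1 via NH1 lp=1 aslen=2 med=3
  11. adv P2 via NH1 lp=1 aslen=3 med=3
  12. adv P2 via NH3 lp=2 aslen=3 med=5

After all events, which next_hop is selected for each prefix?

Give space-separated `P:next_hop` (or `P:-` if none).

Op 1: best P0=- P1=- P2=NH0
Op 2: best P0=- P1=- P2=NH0
Op 3: best P0=- P1=- P2=NH0
Op 4: best P0=- P1=NH0 P2=NH0
Op 5: best P0=- P1=NH0 P2=NH0
Op 6: best P0=- P1=NH2 P2=NH0
Op 7: best P0=- P1=NH2 P2=NH0
Op 8: best P0=- P1=NH2 P2=NH2
Op 9: best P0=NH0 P1=NH2 P2=NH2
Op 10: best P0=NH0 P1=NH2 P2=NH2
Op 11: best P0=NH0 P1=NH2 P2=NH2
Op 12: best P0=NH0 P1=NH2 P2=NH2

Answer: P0:NH0 P1:NH2 P2:NH2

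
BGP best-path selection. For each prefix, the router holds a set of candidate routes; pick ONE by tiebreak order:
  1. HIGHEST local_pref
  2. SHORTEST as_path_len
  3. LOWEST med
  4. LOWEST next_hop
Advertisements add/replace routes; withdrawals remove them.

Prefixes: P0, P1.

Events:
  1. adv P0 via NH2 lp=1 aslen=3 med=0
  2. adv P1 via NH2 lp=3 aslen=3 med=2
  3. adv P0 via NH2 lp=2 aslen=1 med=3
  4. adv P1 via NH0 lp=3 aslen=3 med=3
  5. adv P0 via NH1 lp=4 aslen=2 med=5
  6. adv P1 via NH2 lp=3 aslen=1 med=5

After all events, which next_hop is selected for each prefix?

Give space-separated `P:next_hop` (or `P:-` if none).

Op 1: best P0=NH2 P1=-
Op 2: best P0=NH2 P1=NH2
Op 3: best P0=NH2 P1=NH2
Op 4: best P0=NH2 P1=NH2
Op 5: best P0=NH1 P1=NH2
Op 6: best P0=NH1 P1=NH2

Answer: P0:NH1 P1:NH2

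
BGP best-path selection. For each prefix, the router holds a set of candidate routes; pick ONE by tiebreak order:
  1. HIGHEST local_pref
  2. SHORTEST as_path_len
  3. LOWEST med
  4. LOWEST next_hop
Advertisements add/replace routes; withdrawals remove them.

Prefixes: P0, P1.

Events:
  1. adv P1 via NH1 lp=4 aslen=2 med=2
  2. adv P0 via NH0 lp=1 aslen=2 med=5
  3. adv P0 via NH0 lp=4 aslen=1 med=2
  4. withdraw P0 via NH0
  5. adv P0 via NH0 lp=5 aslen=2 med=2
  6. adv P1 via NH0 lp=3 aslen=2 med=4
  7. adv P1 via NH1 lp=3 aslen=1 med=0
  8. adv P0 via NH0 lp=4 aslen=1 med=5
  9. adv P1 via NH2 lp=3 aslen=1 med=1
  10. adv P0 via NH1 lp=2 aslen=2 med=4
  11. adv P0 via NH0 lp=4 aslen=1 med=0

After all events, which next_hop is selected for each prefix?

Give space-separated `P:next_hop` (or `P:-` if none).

Op 1: best P0=- P1=NH1
Op 2: best P0=NH0 P1=NH1
Op 3: best P0=NH0 P1=NH1
Op 4: best P0=- P1=NH1
Op 5: best P0=NH0 P1=NH1
Op 6: best P0=NH0 P1=NH1
Op 7: best P0=NH0 P1=NH1
Op 8: best P0=NH0 P1=NH1
Op 9: best P0=NH0 P1=NH1
Op 10: best P0=NH0 P1=NH1
Op 11: best P0=NH0 P1=NH1

Answer: P0:NH0 P1:NH1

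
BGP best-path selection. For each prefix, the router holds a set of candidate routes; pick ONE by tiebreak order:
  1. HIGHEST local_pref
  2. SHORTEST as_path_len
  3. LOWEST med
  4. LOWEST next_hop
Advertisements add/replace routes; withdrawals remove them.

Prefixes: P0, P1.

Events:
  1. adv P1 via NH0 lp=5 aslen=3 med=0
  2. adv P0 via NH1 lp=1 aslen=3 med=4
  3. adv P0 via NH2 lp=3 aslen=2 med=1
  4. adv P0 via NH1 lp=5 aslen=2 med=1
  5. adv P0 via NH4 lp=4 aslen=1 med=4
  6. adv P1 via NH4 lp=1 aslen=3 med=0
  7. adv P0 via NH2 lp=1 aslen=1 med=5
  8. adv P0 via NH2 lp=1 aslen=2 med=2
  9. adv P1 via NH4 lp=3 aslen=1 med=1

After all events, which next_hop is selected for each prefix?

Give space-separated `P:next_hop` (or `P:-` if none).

Op 1: best P0=- P1=NH0
Op 2: best P0=NH1 P1=NH0
Op 3: best P0=NH2 P1=NH0
Op 4: best P0=NH1 P1=NH0
Op 5: best P0=NH1 P1=NH0
Op 6: best P0=NH1 P1=NH0
Op 7: best P0=NH1 P1=NH0
Op 8: best P0=NH1 P1=NH0
Op 9: best P0=NH1 P1=NH0

Answer: P0:NH1 P1:NH0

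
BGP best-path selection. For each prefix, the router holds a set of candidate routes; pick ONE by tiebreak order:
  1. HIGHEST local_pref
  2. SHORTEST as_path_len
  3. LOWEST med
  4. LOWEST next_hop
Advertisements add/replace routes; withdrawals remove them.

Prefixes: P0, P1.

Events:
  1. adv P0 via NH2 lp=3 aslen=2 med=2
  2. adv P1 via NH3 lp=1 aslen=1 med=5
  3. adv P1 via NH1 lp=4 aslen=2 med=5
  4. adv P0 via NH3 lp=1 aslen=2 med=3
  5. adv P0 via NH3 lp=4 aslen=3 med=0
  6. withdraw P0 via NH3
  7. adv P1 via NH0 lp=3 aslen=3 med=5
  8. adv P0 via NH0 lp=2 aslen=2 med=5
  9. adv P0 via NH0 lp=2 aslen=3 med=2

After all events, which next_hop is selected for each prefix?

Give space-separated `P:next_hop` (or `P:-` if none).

Answer: P0:NH2 P1:NH1

Derivation:
Op 1: best P0=NH2 P1=-
Op 2: best P0=NH2 P1=NH3
Op 3: best P0=NH2 P1=NH1
Op 4: best P0=NH2 P1=NH1
Op 5: best P0=NH3 P1=NH1
Op 6: best P0=NH2 P1=NH1
Op 7: best P0=NH2 P1=NH1
Op 8: best P0=NH2 P1=NH1
Op 9: best P0=NH2 P1=NH1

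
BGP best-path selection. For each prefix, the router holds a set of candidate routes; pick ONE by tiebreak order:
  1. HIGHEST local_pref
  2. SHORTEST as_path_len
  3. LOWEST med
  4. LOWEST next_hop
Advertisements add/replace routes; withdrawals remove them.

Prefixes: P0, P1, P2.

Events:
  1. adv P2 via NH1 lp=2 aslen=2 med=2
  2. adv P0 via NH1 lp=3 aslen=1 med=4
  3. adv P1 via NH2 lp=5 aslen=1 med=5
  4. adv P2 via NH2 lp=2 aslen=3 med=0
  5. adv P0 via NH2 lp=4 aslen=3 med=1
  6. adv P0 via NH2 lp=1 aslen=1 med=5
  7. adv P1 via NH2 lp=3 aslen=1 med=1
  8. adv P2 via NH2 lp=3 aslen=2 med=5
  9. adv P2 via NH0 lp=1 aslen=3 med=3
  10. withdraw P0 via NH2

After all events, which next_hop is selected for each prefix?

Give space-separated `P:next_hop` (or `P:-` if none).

Op 1: best P0=- P1=- P2=NH1
Op 2: best P0=NH1 P1=- P2=NH1
Op 3: best P0=NH1 P1=NH2 P2=NH1
Op 4: best P0=NH1 P1=NH2 P2=NH1
Op 5: best P0=NH2 P1=NH2 P2=NH1
Op 6: best P0=NH1 P1=NH2 P2=NH1
Op 7: best P0=NH1 P1=NH2 P2=NH1
Op 8: best P0=NH1 P1=NH2 P2=NH2
Op 9: best P0=NH1 P1=NH2 P2=NH2
Op 10: best P0=NH1 P1=NH2 P2=NH2

Answer: P0:NH1 P1:NH2 P2:NH2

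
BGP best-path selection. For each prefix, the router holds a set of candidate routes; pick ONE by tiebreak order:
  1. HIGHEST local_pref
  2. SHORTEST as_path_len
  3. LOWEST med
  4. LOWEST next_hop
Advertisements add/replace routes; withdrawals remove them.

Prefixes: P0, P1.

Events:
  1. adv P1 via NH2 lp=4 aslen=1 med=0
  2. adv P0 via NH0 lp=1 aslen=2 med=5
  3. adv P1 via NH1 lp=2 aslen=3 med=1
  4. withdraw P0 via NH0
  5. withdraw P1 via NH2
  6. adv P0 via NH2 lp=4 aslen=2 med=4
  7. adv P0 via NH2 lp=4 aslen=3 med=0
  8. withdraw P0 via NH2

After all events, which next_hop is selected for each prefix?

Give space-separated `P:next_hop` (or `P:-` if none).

Answer: P0:- P1:NH1

Derivation:
Op 1: best P0=- P1=NH2
Op 2: best P0=NH0 P1=NH2
Op 3: best P0=NH0 P1=NH2
Op 4: best P0=- P1=NH2
Op 5: best P0=- P1=NH1
Op 6: best P0=NH2 P1=NH1
Op 7: best P0=NH2 P1=NH1
Op 8: best P0=- P1=NH1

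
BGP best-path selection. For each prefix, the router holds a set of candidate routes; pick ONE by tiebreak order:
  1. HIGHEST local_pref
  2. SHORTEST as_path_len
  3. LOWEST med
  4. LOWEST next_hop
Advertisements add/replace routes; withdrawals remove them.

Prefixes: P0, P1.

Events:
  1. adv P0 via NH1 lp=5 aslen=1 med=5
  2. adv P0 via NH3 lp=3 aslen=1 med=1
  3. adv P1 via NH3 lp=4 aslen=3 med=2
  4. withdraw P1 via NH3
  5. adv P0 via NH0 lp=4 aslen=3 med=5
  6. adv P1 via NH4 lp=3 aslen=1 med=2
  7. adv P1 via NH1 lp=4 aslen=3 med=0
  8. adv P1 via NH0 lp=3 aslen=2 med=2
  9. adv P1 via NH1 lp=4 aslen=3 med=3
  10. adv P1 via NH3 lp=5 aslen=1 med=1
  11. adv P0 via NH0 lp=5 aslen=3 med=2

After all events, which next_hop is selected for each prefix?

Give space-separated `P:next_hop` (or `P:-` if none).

Answer: P0:NH1 P1:NH3

Derivation:
Op 1: best P0=NH1 P1=-
Op 2: best P0=NH1 P1=-
Op 3: best P0=NH1 P1=NH3
Op 4: best P0=NH1 P1=-
Op 5: best P0=NH1 P1=-
Op 6: best P0=NH1 P1=NH4
Op 7: best P0=NH1 P1=NH1
Op 8: best P0=NH1 P1=NH1
Op 9: best P0=NH1 P1=NH1
Op 10: best P0=NH1 P1=NH3
Op 11: best P0=NH1 P1=NH3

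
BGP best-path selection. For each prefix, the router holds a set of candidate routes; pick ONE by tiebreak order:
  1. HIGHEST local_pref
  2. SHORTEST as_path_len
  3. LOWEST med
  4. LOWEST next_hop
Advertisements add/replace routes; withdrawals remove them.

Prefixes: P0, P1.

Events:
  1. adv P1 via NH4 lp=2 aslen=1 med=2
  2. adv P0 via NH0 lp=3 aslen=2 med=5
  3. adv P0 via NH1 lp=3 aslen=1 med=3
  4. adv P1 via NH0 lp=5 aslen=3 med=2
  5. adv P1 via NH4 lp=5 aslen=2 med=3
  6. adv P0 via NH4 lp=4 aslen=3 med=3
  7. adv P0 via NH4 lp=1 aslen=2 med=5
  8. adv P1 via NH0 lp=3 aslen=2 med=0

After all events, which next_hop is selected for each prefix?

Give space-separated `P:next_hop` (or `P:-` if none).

Answer: P0:NH1 P1:NH4

Derivation:
Op 1: best P0=- P1=NH4
Op 2: best P0=NH0 P1=NH4
Op 3: best P0=NH1 P1=NH4
Op 4: best P0=NH1 P1=NH0
Op 5: best P0=NH1 P1=NH4
Op 6: best P0=NH4 P1=NH4
Op 7: best P0=NH1 P1=NH4
Op 8: best P0=NH1 P1=NH4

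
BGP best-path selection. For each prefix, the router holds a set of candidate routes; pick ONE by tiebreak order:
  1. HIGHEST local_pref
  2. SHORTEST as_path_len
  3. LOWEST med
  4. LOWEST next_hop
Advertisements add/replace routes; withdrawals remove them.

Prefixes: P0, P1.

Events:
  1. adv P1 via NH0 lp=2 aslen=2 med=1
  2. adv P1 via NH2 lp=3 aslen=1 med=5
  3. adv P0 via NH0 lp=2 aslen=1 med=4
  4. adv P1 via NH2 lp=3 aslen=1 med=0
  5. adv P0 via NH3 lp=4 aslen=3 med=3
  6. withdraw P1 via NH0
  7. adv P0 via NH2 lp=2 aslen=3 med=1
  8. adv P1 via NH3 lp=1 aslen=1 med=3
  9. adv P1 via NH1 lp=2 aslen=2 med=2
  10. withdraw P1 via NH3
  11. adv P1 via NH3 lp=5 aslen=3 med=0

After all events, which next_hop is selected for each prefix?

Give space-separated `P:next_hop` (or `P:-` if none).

Op 1: best P0=- P1=NH0
Op 2: best P0=- P1=NH2
Op 3: best P0=NH0 P1=NH2
Op 4: best P0=NH0 P1=NH2
Op 5: best P0=NH3 P1=NH2
Op 6: best P0=NH3 P1=NH2
Op 7: best P0=NH3 P1=NH2
Op 8: best P0=NH3 P1=NH2
Op 9: best P0=NH3 P1=NH2
Op 10: best P0=NH3 P1=NH2
Op 11: best P0=NH3 P1=NH3

Answer: P0:NH3 P1:NH3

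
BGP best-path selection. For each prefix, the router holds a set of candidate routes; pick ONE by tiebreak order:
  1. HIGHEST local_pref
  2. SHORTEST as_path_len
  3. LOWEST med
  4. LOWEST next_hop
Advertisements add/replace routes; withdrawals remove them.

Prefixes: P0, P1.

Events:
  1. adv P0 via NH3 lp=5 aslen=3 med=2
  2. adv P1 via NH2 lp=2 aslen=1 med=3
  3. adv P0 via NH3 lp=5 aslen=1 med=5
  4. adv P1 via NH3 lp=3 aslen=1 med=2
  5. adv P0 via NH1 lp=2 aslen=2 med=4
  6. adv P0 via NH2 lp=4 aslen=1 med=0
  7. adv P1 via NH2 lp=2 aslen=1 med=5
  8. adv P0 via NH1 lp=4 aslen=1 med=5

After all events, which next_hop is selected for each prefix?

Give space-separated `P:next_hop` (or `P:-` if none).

Answer: P0:NH3 P1:NH3

Derivation:
Op 1: best P0=NH3 P1=-
Op 2: best P0=NH3 P1=NH2
Op 3: best P0=NH3 P1=NH2
Op 4: best P0=NH3 P1=NH3
Op 5: best P0=NH3 P1=NH3
Op 6: best P0=NH3 P1=NH3
Op 7: best P0=NH3 P1=NH3
Op 8: best P0=NH3 P1=NH3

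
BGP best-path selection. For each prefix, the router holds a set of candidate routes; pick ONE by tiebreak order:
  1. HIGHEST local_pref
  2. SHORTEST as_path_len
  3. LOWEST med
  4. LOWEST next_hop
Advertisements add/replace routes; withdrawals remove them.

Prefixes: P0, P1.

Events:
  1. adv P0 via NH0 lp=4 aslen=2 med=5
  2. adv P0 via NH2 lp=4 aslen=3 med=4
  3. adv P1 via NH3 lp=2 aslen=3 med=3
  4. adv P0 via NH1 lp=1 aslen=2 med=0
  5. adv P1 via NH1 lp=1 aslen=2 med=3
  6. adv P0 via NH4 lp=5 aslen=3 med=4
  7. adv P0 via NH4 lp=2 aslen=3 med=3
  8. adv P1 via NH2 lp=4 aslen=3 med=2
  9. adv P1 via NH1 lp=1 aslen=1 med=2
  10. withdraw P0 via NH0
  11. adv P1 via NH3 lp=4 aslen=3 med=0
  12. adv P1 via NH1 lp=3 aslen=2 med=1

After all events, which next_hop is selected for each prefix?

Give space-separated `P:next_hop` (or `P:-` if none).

Op 1: best P0=NH0 P1=-
Op 2: best P0=NH0 P1=-
Op 3: best P0=NH0 P1=NH3
Op 4: best P0=NH0 P1=NH3
Op 5: best P0=NH0 P1=NH3
Op 6: best P0=NH4 P1=NH3
Op 7: best P0=NH0 P1=NH3
Op 8: best P0=NH0 P1=NH2
Op 9: best P0=NH0 P1=NH2
Op 10: best P0=NH2 P1=NH2
Op 11: best P0=NH2 P1=NH3
Op 12: best P0=NH2 P1=NH3

Answer: P0:NH2 P1:NH3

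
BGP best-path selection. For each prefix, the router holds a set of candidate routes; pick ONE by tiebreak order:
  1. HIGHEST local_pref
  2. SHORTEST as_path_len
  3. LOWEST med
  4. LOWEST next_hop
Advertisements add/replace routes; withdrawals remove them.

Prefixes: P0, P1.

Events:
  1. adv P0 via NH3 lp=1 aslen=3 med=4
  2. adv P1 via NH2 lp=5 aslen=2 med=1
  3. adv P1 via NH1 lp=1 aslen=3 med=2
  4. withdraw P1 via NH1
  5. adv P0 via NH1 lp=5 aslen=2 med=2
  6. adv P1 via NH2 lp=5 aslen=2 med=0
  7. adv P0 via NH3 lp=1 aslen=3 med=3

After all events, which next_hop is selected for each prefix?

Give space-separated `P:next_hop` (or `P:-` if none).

Answer: P0:NH1 P1:NH2

Derivation:
Op 1: best P0=NH3 P1=-
Op 2: best P0=NH3 P1=NH2
Op 3: best P0=NH3 P1=NH2
Op 4: best P0=NH3 P1=NH2
Op 5: best P0=NH1 P1=NH2
Op 6: best P0=NH1 P1=NH2
Op 7: best P0=NH1 P1=NH2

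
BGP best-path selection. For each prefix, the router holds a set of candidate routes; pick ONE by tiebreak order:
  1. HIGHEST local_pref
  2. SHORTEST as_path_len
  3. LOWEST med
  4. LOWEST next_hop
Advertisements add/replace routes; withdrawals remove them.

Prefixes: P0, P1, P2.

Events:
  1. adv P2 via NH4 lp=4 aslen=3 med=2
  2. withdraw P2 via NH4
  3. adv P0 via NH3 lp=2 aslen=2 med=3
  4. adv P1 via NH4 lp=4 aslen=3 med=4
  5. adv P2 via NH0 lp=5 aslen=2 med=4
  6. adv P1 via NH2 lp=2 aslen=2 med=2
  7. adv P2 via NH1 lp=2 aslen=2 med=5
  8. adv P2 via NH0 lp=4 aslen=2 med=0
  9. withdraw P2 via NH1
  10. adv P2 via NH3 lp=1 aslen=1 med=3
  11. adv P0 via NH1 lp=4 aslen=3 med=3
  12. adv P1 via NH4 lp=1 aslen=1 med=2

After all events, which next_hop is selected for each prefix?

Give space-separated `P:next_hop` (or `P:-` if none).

Op 1: best P0=- P1=- P2=NH4
Op 2: best P0=- P1=- P2=-
Op 3: best P0=NH3 P1=- P2=-
Op 4: best P0=NH3 P1=NH4 P2=-
Op 5: best P0=NH3 P1=NH4 P2=NH0
Op 6: best P0=NH3 P1=NH4 P2=NH0
Op 7: best P0=NH3 P1=NH4 P2=NH0
Op 8: best P0=NH3 P1=NH4 P2=NH0
Op 9: best P0=NH3 P1=NH4 P2=NH0
Op 10: best P0=NH3 P1=NH4 P2=NH0
Op 11: best P0=NH1 P1=NH4 P2=NH0
Op 12: best P0=NH1 P1=NH2 P2=NH0

Answer: P0:NH1 P1:NH2 P2:NH0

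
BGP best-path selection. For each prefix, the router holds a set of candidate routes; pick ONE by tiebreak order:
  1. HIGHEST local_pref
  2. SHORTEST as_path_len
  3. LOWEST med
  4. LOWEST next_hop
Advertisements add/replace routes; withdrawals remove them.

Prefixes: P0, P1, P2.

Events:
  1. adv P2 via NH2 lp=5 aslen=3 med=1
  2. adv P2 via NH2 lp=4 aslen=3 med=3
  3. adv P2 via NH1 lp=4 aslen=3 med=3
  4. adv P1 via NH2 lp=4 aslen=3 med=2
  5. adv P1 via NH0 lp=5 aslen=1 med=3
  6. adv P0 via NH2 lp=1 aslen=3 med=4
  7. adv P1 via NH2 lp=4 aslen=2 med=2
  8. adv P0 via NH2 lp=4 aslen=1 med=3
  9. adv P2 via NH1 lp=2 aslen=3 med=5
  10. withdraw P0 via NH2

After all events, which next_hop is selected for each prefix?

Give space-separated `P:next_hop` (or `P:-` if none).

Op 1: best P0=- P1=- P2=NH2
Op 2: best P0=- P1=- P2=NH2
Op 3: best P0=- P1=- P2=NH1
Op 4: best P0=- P1=NH2 P2=NH1
Op 5: best P0=- P1=NH0 P2=NH1
Op 6: best P0=NH2 P1=NH0 P2=NH1
Op 7: best P0=NH2 P1=NH0 P2=NH1
Op 8: best P0=NH2 P1=NH0 P2=NH1
Op 9: best P0=NH2 P1=NH0 P2=NH2
Op 10: best P0=- P1=NH0 P2=NH2

Answer: P0:- P1:NH0 P2:NH2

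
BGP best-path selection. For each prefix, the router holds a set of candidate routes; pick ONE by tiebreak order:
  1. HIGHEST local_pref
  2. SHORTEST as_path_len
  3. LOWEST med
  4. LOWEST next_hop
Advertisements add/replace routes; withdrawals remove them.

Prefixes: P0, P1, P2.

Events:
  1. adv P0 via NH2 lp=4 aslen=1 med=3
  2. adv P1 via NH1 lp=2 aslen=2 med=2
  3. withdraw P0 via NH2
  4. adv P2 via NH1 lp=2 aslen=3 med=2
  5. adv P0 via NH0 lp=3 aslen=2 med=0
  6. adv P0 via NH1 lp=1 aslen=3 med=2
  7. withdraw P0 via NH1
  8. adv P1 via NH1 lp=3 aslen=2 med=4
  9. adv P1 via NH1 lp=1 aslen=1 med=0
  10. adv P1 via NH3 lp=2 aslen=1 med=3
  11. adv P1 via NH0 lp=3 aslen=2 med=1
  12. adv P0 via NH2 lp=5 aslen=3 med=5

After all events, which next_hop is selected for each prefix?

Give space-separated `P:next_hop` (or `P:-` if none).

Answer: P0:NH2 P1:NH0 P2:NH1

Derivation:
Op 1: best P0=NH2 P1=- P2=-
Op 2: best P0=NH2 P1=NH1 P2=-
Op 3: best P0=- P1=NH1 P2=-
Op 4: best P0=- P1=NH1 P2=NH1
Op 5: best P0=NH0 P1=NH1 P2=NH1
Op 6: best P0=NH0 P1=NH1 P2=NH1
Op 7: best P0=NH0 P1=NH1 P2=NH1
Op 8: best P0=NH0 P1=NH1 P2=NH1
Op 9: best P0=NH0 P1=NH1 P2=NH1
Op 10: best P0=NH0 P1=NH3 P2=NH1
Op 11: best P0=NH0 P1=NH0 P2=NH1
Op 12: best P0=NH2 P1=NH0 P2=NH1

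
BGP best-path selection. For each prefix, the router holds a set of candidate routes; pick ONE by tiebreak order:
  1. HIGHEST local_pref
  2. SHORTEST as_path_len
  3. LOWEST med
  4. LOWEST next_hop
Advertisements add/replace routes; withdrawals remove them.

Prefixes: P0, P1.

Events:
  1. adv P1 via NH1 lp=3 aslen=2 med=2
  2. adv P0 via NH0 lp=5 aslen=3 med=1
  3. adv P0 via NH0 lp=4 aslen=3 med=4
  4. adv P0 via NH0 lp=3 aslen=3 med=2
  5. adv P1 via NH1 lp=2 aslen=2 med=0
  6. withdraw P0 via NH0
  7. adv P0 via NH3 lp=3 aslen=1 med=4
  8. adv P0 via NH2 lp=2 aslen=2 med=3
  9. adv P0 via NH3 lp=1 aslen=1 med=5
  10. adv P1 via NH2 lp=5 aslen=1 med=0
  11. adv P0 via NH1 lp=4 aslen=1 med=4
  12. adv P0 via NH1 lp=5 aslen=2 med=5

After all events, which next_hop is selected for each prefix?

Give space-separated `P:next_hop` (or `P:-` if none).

Op 1: best P0=- P1=NH1
Op 2: best P0=NH0 P1=NH1
Op 3: best P0=NH0 P1=NH1
Op 4: best P0=NH0 P1=NH1
Op 5: best P0=NH0 P1=NH1
Op 6: best P0=- P1=NH1
Op 7: best P0=NH3 P1=NH1
Op 8: best P0=NH3 P1=NH1
Op 9: best P0=NH2 P1=NH1
Op 10: best P0=NH2 P1=NH2
Op 11: best P0=NH1 P1=NH2
Op 12: best P0=NH1 P1=NH2

Answer: P0:NH1 P1:NH2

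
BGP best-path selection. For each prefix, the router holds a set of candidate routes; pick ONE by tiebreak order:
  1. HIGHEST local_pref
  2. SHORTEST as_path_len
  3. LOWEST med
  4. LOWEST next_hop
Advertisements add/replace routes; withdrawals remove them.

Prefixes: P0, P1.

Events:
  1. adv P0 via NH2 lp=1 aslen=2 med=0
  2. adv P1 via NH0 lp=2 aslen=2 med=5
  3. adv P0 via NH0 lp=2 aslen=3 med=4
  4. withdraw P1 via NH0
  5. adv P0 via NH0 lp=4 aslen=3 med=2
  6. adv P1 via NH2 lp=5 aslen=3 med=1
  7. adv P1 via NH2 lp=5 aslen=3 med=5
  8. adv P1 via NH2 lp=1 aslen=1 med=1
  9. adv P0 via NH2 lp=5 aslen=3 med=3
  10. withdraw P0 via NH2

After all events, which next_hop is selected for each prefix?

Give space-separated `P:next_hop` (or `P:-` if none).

Op 1: best P0=NH2 P1=-
Op 2: best P0=NH2 P1=NH0
Op 3: best P0=NH0 P1=NH0
Op 4: best P0=NH0 P1=-
Op 5: best P0=NH0 P1=-
Op 6: best P0=NH0 P1=NH2
Op 7: best P0=NH0 P1=NH2
Op 8: best P0=NH0 P1=NH2
Op 9: best P0=NH2 P1=NH2
Op 10: best P0=NH0 P1=NH2

Answer: P0:NH0 P1:NH2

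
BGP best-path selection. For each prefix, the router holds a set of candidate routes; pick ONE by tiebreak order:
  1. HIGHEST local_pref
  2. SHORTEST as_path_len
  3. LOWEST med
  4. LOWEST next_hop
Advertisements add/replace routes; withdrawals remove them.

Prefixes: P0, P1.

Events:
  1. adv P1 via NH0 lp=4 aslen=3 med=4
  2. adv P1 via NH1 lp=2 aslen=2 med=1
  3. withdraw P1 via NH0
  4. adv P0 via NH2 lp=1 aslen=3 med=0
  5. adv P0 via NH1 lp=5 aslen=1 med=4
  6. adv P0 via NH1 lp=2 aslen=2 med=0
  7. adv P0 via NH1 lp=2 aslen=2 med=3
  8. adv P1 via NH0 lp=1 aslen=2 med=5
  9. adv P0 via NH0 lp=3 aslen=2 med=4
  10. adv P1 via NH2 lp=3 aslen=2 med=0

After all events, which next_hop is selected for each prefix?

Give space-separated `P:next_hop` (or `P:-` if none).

Answer: P0:NH0 P1:NH2

Derivation:
Op 1: best P0=- P1=NH0
Op 2: best P0=- P1=NH0
Op 3: best P0=- P1=NH1
Op 4: best P0=NH2 P1=NH1
Op 5: best P0=NH1 P1=NH1
Op 6: best P0=NH1 P1=NH1
Op 7: best P0=NH1 P1=NH1
Op 8: best P0=NH1 P1=NH1
Op 9: best P0=NH0 P1=NH1
Op 10: best P0=NH0 P1=NH2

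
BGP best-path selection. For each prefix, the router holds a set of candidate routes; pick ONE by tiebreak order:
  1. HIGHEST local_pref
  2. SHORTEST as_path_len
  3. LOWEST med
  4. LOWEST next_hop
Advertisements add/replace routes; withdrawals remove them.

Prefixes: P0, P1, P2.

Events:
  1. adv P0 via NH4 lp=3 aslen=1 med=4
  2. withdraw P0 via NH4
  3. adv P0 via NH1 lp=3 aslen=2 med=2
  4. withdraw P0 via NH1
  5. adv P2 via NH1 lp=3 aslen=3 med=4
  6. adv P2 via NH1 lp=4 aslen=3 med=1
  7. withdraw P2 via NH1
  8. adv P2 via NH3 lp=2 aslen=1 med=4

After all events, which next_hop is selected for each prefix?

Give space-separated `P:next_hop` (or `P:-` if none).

Answer: P0:- P1:- P2:NH3

Derivation:
Op 1: best P0=NH4 P1=- P2=-
Op 2: best P0=- P1=- P2=-
Op 3: best P0=NH1 P1=- P2=-
Op 4: best P0=- P1=- P2=-
Op 5: best P0=- P1=- P2=NH1
Op 6: best P0=- P1=- P2=NH1
Op 7: best P0=- P1=- P2=-
Op 8: best P0=- P1=- P2=NH3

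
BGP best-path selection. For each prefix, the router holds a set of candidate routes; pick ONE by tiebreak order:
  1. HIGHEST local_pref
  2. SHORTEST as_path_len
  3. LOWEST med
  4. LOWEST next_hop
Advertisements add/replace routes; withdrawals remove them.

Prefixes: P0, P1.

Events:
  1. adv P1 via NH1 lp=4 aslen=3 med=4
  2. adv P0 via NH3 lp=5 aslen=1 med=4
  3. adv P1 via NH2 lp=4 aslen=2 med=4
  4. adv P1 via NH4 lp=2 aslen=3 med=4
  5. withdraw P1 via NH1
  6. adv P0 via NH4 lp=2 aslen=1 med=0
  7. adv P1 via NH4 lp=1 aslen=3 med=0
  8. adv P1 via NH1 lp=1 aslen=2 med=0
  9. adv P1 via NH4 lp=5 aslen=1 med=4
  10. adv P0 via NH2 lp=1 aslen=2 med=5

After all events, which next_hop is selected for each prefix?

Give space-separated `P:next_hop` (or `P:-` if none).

Op 1: best P0=- P1=NH1
Op 2: best P0=NH3 P1=NH1
Op 3: best P0=NH3 P1=NH2
Op 4: best P0=NH3 P1=NH2
Op 5: best P0=NH3 P1=NH2
Op 6: best P0=NH3 P1=NH2
Op 7: best P0=NH3 P1=NH2
Op 8: best P0=NH3 P1=NH2
Op 9: best P0=NH3 P1=NH4
Op 10: best P0=NH3 P1=NH4

Answer: P0:NH3 P1:NH4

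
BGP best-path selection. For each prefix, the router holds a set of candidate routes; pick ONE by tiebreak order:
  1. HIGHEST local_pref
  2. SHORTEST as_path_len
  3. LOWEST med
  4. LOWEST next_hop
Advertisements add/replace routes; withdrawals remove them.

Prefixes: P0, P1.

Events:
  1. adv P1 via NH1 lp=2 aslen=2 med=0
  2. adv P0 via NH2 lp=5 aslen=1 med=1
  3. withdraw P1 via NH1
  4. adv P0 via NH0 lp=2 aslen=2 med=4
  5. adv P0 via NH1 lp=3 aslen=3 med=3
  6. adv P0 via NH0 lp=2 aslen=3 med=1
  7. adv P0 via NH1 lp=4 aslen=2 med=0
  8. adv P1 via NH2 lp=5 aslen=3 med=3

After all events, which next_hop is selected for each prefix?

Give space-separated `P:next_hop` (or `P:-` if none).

Answer: P0:NH2 P1:NH2

Derivation:
Op 1: best P0=- P1=NH1
Op 2: best P0=NH2 P1=NH1
Op 3: best P0=NH2 P1=-
Op 4: best P0=NH2 P1=-
Op 5: best P0=NH2 P1=-
Op 6: best P0=NH2 P1=-
Op 7: best P0=NH2 P1=-
Op 8: best P0=NH2 P1=NH2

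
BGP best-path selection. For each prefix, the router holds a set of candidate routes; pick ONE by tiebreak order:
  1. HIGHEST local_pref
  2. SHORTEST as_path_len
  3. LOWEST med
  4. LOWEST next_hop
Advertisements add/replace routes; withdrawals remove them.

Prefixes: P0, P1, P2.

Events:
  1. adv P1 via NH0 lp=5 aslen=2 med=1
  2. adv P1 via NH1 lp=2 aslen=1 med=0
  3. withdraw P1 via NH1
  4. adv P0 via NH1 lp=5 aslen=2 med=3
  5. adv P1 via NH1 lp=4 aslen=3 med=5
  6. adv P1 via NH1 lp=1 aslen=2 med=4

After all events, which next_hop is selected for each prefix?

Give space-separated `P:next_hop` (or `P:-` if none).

Op 1: best P0=- P1=NH0 P2=-
Op 2: best P0=- P1=NH0 P2=-
Op 3: best P0=- P1=NH0 P2=-
Op 4: best P0=NH1 P1=NH0 P2=-
Op 5: best P0=NH1 P1=NH0 P2=-
Op 6: best P0=NH1 P1=NH0 P2=-

Answer: P0:NH1 P1:NH0 P2:-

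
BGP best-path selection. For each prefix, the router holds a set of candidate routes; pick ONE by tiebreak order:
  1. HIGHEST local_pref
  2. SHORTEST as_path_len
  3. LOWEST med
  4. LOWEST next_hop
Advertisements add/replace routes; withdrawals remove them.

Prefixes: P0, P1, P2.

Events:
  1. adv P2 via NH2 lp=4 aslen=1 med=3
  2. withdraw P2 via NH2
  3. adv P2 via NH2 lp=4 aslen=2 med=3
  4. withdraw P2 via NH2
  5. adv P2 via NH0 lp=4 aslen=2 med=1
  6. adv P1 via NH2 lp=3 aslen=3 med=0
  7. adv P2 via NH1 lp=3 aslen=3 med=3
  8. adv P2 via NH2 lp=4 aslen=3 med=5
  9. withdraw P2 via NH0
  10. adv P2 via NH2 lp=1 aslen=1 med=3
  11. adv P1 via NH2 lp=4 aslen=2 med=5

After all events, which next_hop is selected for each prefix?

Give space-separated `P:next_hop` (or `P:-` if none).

Answer: P0:- P1:NH2 P2:NH1

Derivation:
Op 1: best P0=- P1=- P2=NH2
Op 2: best P0=- P1=- P2=-
Op 3: best P0=- P1=- P2=NH2
Op 4: best P0=- P1=- P2=-
Op 5: best P0=- P1=- P2=NH0
Op 6: best P0=- P1=NH2 P2=NH0
Op 7: best P0=- P1=NH2 P2=NH0
Op 8: best P0=- P1=NH2 P2=NH0
Op 9: best P0=- P1=NH2 P2=NH2
Op 10: best P0=- P1=NH2 P2=NH1
Op 11: best P0=- P1=NH2 P2=NH1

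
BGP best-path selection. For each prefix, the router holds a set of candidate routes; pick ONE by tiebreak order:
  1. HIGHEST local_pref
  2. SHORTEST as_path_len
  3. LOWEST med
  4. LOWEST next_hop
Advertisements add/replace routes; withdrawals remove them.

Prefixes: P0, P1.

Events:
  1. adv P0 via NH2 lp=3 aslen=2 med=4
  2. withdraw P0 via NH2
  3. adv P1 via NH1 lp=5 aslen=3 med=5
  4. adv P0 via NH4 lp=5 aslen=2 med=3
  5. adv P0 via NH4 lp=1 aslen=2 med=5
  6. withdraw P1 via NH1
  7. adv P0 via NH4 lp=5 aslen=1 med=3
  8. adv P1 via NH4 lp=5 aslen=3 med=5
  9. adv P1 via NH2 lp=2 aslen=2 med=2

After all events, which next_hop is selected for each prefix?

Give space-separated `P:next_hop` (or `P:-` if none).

Op 1: best P0=NH2 P1=-
Op 2: best P0=- P1=-
Op 3: best P0=- P1=NH1
Op 4: best P0=NH4 P1=NH1
Op 5: best P0=NH4 P1=NH1
Op 6: best P0=NH4 P1=-
Op 7: best P0=NH4 P1=-
Op 8: best P0=NH4 P1=NH4
Op 9: best P0=NH4 P1=NH4

Answer: P0:NH4 P1:NH4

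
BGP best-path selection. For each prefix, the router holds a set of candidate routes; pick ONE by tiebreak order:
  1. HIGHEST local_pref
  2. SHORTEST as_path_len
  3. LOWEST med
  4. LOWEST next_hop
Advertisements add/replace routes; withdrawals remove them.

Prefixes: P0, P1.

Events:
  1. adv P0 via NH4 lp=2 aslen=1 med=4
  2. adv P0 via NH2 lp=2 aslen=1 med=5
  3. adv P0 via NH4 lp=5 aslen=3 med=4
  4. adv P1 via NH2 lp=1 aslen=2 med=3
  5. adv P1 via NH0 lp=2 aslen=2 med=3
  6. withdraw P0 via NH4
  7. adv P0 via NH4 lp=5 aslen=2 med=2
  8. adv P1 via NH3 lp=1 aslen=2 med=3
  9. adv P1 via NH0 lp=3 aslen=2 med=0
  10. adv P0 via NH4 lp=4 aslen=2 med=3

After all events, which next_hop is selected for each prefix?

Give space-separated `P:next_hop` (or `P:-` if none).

Op 1: best P0=NH4 P1=-
Op 2: best P0=NH4 P1=-
Op 3: best P0=NH4 P1=-
Op 4: best P0=NH4 P1=NH2
Op 5: best P0=NH4 P1=NH0
Op 6: best P0=NH2 P1=NH0
Op 7: best P0=NH4 P1=NH0
Op 8: best P0=NH4 P1=NH0
Op 9: best P0=NH4 P1=NH0
Op 10: best P0=NH4 P1=NH0

Answer: P0:NH4 P1:NH0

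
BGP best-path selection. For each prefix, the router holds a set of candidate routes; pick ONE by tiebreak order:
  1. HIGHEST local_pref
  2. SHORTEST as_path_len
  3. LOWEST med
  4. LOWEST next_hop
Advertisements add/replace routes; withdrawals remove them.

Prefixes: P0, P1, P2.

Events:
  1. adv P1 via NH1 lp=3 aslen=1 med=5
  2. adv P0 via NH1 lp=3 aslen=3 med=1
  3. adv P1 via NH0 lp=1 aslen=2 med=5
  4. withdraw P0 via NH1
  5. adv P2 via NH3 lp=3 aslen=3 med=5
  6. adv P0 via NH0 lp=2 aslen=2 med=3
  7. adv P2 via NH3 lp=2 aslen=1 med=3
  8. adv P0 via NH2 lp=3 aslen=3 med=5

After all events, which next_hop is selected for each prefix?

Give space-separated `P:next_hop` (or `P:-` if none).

Op 1: best P0=- P1=NH1 P2=-
Op 2: best P0=NH1 P1=NH1 P2=-
Op 3: best P0=NH1 P1=NH1 P2=-
Op 4: best P0=- P1=NH1 P2=-
Op 5: best P0=- P1=NH1 P2=NH3
Op 6: best P0=NH0 P1=NH1 P2=NH3
Op 7: best P0=NH0 P1=NH1 P2=NH3
Op 8: best P0=NH2 P1=NH1 P2=NH3

Answer: P0:NH2 P1:NH1 P2:NH3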